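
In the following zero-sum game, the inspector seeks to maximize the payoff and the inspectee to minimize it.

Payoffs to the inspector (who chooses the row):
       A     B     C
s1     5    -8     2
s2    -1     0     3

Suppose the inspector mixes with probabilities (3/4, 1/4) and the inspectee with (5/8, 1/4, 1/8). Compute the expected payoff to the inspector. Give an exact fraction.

Against (5/8, 1/4, 1/8), each row's expected payoff is s1: 11/8; s2: -1/4.
Taking the (3/4, 1/4)-weighted average: (3/4)·(11/8) + (1/4)·(-1/4) = 31/32.

31/32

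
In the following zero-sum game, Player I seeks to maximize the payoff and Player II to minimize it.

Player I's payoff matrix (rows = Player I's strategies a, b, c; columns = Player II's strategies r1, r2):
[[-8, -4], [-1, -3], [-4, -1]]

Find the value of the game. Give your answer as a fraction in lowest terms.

-11/5

Row a is strictly dominated by row c, so Player I never plays it.
The remaining 2×2 game on (b, c) × (r1, r2) has no saddle point. Let Player I play b with probability p; indifference gives −p − 4(1−p) = −3p − (1−p), so p = 3/5.
Similarly Player II's optimal q on r1 is 2/5, and the value is -1·(2/5) + (-3)·(3/5) = -11/5.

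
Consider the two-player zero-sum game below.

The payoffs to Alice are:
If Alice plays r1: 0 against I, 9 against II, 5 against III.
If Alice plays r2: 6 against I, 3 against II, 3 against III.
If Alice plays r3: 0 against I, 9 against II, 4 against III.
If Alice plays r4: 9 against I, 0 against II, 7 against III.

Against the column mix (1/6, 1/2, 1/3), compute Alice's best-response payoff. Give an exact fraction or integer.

37/6

r1: (0)·(1/6) + (9)·(1/2) + (5)·(1/3) = 37/6.
r2: (6)·(1/6) + (3)·(1/2) + (3)·(1/3) = 7/2.
r3: (0)·(1/6) + (9)·(1/2) + (4)·(1/3) = 35/6.
r4: (9)·(1/6) + (0)·(1/2) + (7)·(1/3) = 23/6.
The best pure response is r1 with expected payoff 37/6.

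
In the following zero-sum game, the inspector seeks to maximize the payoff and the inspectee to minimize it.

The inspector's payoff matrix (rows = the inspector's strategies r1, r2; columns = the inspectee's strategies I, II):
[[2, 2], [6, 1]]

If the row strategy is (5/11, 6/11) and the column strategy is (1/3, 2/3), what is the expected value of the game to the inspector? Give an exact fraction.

26/11

Against (1/3, 2/3), each row's expected payoff is r1: 2; r2: 8/3.
Taking the (5/11, 6/11)-weighted average: (5/11)·(2) + (6/11)·(8/3) = 26/11.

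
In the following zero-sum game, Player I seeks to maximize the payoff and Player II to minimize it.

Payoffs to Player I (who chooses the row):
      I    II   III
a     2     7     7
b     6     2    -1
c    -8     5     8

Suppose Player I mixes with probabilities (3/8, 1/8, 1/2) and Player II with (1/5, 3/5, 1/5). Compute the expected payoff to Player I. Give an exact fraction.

161/40

Against (1/5, 3/5, 1/5), each row's expected payoff is a: 6; b: 11/5; c: 3.
Taking the (3/8, 1/8, 1/2)-weighted average: (3/8)·(6) + (1/8)·(11/5) + (1/2)·(3) = 161/40.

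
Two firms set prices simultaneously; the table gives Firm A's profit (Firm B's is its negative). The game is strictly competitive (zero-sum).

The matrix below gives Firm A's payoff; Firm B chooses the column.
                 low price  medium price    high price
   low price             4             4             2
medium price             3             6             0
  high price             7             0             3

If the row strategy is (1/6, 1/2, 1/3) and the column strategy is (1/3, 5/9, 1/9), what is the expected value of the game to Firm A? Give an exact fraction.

Against (1/3, 5/9, 1/9), each row's expected payoff is low price: 34/9; medium price: 13/3; high price: 8/3.
Taking the (1/6, 1/2, 1/3)-weighted average: (1/6)·(34/9) + (1/2)·(13/3) + (1/3)·(8/3) = 199/54.

199/54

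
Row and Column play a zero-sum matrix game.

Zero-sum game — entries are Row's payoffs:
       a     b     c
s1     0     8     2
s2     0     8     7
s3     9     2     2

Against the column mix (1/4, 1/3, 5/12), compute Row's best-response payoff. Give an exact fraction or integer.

s1: (0)·(1/4) + (8)·(1/3) + (2)·(5/12) = 7/2.
s2: (0)·(1/4) + (8)·(1/3) + (7)·(5/12) = 67/12.
s3: (9)·(1/4) + (2)·(1/3) + (2)·(5/12) = 15/4.
The best pure response is s2 with expected payoff 67/12.

67/12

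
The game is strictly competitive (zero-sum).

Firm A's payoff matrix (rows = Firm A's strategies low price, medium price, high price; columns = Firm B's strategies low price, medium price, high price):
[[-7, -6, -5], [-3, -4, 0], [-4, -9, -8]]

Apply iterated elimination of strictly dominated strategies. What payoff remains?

-4

Row high price is strictly dominated by row medium price (-3>-4, -4>-9, 0>-8); eliminate high price.
Row low price is strictly dominated by row medium price (-3>-7, -4>-6, 0>-5); eliminate low price.
Column low price is strictly dominated by medium price for Firm B (-4<-3); eliminate low price.
Column high price is strictly dominated by medium price for Firm B (-4<0); eliminate high price.
Only (medium price, medium price) remains, with payoff -4.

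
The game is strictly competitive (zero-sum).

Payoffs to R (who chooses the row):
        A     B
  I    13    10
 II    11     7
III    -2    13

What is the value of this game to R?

Row II is strictly dominated by row I, so R never plays it.
The remaining 2×2 game on (I, III) × (A, B) has no saddle point. Let R play I with probability p; indifference gives 13p − 2(1−p) = 10p + 13(1−p), so p = 5/6.
Similarly C's optimal q on A is 1/6, and the value is 13·(1/6) + (10)·(5/6) = 21/2.

21/2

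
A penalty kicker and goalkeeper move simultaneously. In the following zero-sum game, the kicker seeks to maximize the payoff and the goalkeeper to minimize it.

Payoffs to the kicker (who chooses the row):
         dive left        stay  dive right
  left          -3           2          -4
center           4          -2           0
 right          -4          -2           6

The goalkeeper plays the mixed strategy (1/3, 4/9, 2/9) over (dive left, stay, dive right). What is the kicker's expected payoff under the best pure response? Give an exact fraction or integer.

4/9

left: (-3)·(1/3) + (2)·(4/9) + (-4)·(2/9) = -1.
center: (4)·(1/3) + (-2)·(4/9) + (0)·(2/9) = 4/9.
right: (-4)·(1/3) + (-2)·(4/9) + (6)·(2/9) = -8/9.
The best pure response is center with expected payoff 4/9.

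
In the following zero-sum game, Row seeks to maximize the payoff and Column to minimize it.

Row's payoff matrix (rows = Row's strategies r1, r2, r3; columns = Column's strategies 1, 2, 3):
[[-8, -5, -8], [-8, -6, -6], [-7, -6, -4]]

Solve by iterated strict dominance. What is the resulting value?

-7

Column 2 is strictly dominated by 1 for Column (-8<-5, -8<-6, -7<-6); eliminate 2.
Row r1 is strictly dominated by row r3 (-7>-8, -4>-8); eliminate r1.
Column 3 is strictly dominated by 1 for Column (-8<-6, -7<-4); eliminate 3.
Row r2 is strictly dominated by row r3 (-7>-8); eliminate r2.
Only (r3, 1) remains, with payoff -7.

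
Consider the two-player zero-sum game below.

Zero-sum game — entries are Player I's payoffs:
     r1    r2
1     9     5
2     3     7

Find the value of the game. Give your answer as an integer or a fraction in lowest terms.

Row minima are 5 and 3, so Player I's maximin is 5; column maxima are 9 and 7, so Player II's minimax is 7. These differ, so the equilibrium is in mixed strategies.
Let Player I play 1 with probability p. Player II is indifferent when 9p + 3(1−p) = 5p + 7(1−p), giving p = 1/2.
Let Player II play r1 with probability q. Player I is indifferent when 9q + 5(1−q) = 3q + 7(1−q), giving q = 1/4.
The value is 9·(1/4) + (5)·(3/4) = 6.

6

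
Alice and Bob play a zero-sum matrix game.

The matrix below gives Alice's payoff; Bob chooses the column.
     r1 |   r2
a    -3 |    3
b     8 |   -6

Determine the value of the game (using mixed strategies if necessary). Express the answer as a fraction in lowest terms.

3/10

Row minima are -3 and -6, so Alice's maximin is -3; column maxima are 8 and 3, so Bob's minimax is 3. These differ, so the equilibrium is in mixed strategies.
Let Alice play a with probability p. Bob is indifferent when −3p + 8(1−p) = 3p − 6(1−p), giving p = 7/10.
Let Bob play r1 with probability q. Alice is indifferent when −3q + 3(1−q) = 8q − 6(1−q), giving q = 9/20.
The value is -3·(9/20) + (3)·(11/20) = 3/10.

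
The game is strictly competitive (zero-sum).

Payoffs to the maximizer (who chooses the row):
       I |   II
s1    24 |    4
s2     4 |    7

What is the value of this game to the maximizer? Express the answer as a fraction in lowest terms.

Row minima are 4 and 4, so the maximizer's maximin is 4; column maxima are 24 and 7, so the minimizer's minimax is 7. These differ, so the equilibrium is in mixed strategies.
Let the maximizer play s1 with probability p. The minimizer is indifferent when 24p + 4(1−p) = 4p + 7(1−p), giving p = 3/23.
Let the minimizer play I with probability q. The maximizer is indifferent when 24q + 4(1−q) = 4q + 7(1−q), giving q = 3/23.
The value is 24·(3/23) + (4)·(20/23) = 152/23.

152/23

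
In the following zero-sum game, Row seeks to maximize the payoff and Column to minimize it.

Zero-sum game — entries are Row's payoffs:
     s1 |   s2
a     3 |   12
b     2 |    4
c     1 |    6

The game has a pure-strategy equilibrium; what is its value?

3

Row minima: 3, 2, 1 → Row's maximin is 3.
Column maxima: 3, 12 → Column's minimax is 3.
They coincide at (a, s1), so the value is 3.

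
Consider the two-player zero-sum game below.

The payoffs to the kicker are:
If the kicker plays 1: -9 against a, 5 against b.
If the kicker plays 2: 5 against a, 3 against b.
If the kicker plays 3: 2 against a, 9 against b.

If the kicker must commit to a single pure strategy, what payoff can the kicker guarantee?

3

The worst-case payoff for each row is 1: -9, 2: 3, 3: 2.
The best of these is 3.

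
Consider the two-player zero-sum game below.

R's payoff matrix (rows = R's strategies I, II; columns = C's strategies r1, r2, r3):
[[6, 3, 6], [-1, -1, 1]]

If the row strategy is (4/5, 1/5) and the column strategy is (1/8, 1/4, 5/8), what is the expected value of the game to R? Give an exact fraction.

17/4

Against (1/8, 1/4, 5/8), each row's expected payoff is I: 21/4; II: 1/4.
Taking the (4/5, 1/5)-weighted average: (4/5)·(21/4) + (1/5)·(1/4) = 17/4.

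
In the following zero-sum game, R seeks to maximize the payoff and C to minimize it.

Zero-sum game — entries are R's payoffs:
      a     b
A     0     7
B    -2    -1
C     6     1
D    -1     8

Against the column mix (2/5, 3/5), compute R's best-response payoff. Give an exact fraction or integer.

A: (0)·(2/5) + (7)·(3/5) = 21/5.
B: (-2)·(2/5) + (-1)·(3/5) = -7/5.
C: (6)·(2/5) + (1)·(3/5) = 3.
D: (-1)·(2/5) + (8)·(3/5) = 22/5.
The best pure response is D with expected payoff 22/5.

22/5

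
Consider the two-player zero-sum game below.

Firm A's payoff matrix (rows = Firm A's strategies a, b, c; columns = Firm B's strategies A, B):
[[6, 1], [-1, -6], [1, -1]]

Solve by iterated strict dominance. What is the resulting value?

Column A is strictly dominated by B for Firm B (1<6, -6<-1, -1<1); eliminate A.
Row b is strictly dominated by row a (1>-6); eliminate b.
Row c is strictly dominated by row a (1>-1); eliminate c.
Only (a, B) remains, with payoff 1.

1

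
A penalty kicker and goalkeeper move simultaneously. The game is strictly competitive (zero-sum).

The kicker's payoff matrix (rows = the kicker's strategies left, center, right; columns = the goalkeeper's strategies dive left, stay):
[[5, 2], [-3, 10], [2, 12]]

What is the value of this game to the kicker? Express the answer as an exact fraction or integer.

Row center is strictly dominated by row right, so the kicker never plays it.
The remaining 2×2 game on (left, right) × (dive left, stay) has no saddle point. Let the kicker play left with probability p; indifference gives 5p + 2(1−p) = 2p + 12(1−p), so p = 10/13.
Similarly the goalkeeper's optimal q on dive left is 10/13, and the value is 5·(10/13) + (2)·(3/13) = 56/13.

56/13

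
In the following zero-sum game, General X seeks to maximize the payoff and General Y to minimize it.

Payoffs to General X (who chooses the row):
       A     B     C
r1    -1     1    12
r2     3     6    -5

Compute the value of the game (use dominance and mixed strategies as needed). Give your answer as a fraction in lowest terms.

Column B is strictly dominated by A for General Y (it gives General X more in every row).
The remaining 2×2 game on (r1, r2) × (A, C) has no saddle point. Let General X play r1 with probability p; indifference gives −p + 3(1−p) = 12p − 5(1−p), so p = 8/21.
Similarly General Y's optimal q on A is 17/21, and the value is -1·(17/21) + (12)·(4/21) = 31/21.

31/21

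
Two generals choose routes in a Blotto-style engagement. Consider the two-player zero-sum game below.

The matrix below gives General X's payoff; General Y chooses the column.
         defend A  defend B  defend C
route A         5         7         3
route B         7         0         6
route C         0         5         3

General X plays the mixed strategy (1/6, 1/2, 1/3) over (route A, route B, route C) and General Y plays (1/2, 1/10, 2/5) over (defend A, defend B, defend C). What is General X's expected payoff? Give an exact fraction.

Against (1/2, 1/10, 2/5), each row's expected payoff is route A: 22/5; route B: 59/10; route C: 17/10.
Taking the (1/6, 1/2, 1/3)-weighted average: (1/6)·(22/5) + (1/2)·(59/10) + (1/3)·(17/10) = 17/4.

17/4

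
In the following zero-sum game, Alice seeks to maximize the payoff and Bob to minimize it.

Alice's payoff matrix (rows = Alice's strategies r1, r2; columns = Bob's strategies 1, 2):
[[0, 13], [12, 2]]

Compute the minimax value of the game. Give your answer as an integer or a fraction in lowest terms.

Row minima are 0 and 2, so Alice's maximin is 2; column maxima are 12 and 13, so Bob's minimax is 12. These differ, so the equilibrium is in mixed strategies.
Let Alice play r1 with probability p. Bob is indifferent when 12(1−p) = 13p + 2(1−p), giving p = 10/23.
Let Bob play 1 with probability q. Alice is indifferent when 13(1−q) = 12q + 2(1−q), giving q = 11/23.
The value is 0·(11/23) + (13)·(12/23) = 156/23.

156/23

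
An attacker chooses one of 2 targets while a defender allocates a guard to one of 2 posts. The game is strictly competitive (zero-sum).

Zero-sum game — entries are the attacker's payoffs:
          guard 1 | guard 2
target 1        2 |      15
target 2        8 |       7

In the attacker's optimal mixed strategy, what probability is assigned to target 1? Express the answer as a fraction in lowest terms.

1/14

Row minima are 2 and 7, so the attacker's maximin is 7; column maxima are 8 and 15, so the defender's minimax is 8. These differ, so the equilibrium is in mixed strategies.
Let the attacker play target 1 with probability p. The defender is indifferent when 2p + 8(1−p) = 15p + 7(1−p), giving p = 1/14.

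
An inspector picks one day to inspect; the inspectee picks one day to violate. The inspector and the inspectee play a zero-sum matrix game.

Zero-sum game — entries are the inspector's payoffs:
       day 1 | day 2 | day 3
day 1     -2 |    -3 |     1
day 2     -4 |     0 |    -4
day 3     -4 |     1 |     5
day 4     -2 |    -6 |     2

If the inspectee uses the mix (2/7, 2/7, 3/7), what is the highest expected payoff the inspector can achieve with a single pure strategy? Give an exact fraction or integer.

9/7

day 1: (-2)·(2/7) + (-3)·(2/7) + (1)·(3/7) = -1.
day 2: (-4)·(2/7) + (0)·(2/7) + (-4)·(3/7) = -20/7.
day 3: (-4)·(2/7) + (1)·(2/7) + (5)·(3/7) = 9/7.
day 4: (-2)·(2/7) + (-6)·(2/7) + (2)·(3/7) = -10/7.
The best pure response is day 3 with expected payoff 9/7.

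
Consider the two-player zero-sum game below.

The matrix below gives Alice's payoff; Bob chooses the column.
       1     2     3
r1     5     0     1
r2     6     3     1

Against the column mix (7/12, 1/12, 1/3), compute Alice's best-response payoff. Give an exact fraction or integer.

r1: (5)·(7/12) + (0)·(1/12) + (1)·(1/3) = 13/4.
r2: (6)·(7/12) + (3)·(1/12) + (1)·(1/3) = 49/12.
The best pure response is r2 with expected payoff 49/12.

49/12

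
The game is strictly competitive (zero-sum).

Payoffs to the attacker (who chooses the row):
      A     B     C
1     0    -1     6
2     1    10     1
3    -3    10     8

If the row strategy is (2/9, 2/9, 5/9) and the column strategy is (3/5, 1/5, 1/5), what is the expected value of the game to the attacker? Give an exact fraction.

Against (3/5, 1/5, 1/5), each row's expected payoff is 1: 1; 2: 14/5; 3: 9/5.
Taking the (2/9, 2/9, 5/9)-weighted average: (2/9)·(1) + (2/9)·(14/5) + (5/9)·(9/5) = 83/45.

83/45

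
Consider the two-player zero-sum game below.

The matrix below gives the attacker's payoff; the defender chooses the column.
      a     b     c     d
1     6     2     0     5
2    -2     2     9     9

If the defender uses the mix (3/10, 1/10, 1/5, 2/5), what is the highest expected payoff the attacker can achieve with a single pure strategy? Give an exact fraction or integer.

1: (6)·(3/10) + (2)·(1/10) + (0)·(1/5) + (5)·(2/5) = 4.
2: (-2)·(3/10) + (2)·(1/10) + (9)·(1/5) + (9)·(2/5) = 5.
The best pure response is 2 with expected payoff 5.

5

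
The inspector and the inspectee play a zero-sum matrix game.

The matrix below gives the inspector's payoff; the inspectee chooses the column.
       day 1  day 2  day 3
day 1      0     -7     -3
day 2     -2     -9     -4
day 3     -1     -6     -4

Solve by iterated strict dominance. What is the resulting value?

-6

Column day 3 is strictly dominated by day 2 for the inspectee (-7<-3, -9<-4, -6<-4); eliminate day 3.
Row day 2 is strictly dominated by row day 1 (0>-2, -7>-9); eliminate day 2.
Column day 1 is strictly dominated by day 2 for the inspectee (-7<0, -6<-1); eliminate day 1.
Row day 1 is strictly dominated by row day 3 (-6>-7); eliminate day 1.
Only (day 3, day 2) remains, with payoff -6.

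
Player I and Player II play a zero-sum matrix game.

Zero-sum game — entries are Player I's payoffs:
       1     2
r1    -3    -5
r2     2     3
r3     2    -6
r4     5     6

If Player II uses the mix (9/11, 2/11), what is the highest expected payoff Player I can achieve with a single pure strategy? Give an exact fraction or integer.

57/11

r1: (-3)·(9/11) + (-5)·(2/11) = -37/11.
r2: (2)·(9/11) + (3)·(2/11) = 24/11.
r3: (2)·(9/11) + (-6)·(2/11) = 6/11.
r4: (5)·(9/11) + (6)·(2/11) = 57/11.
The best pure response is r4 with expected payoff 57/11.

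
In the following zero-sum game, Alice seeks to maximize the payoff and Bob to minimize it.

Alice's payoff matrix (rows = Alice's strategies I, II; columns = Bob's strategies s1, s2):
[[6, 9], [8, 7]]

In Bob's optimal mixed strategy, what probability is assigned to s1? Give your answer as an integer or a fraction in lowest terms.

1/2

Row minima are 6 and 7, so Alice's maximin is 7; column maxima are 8 and 9, so Bob's minimax is 8. These differ, so the equilibrium is in mixed strategies.
Let Bob play s1 with probability q. Alice is indifferent when 6q + 9(1−q) = 8q + 7(1−q), giving q = 1/2.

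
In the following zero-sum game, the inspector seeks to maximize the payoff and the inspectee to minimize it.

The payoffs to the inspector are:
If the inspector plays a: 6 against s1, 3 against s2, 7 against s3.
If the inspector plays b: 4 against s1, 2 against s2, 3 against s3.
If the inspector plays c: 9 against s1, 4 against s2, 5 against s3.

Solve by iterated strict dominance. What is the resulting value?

Column s1 is strictly dominated by s2 for the inspectee (3<6, 2<4, 4<9); eliminate s1.
Column s3 is strictly dominated by s2 for the inspectee (3<7, 2<3, 4<5); eliminate s3.
Row a is strictly dominated by row c (4>3); eliminate a.
Row b is strictly dominated by row c (4>2); eliminate b.
Only (c, s2) remains, with payoff 4.

4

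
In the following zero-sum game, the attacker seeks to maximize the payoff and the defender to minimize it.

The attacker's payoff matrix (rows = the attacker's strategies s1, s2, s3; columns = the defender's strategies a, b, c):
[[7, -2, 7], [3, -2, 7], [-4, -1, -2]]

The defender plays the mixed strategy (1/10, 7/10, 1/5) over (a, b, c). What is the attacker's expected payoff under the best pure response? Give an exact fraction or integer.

7/10

s1: (7)·(1/10) + (-2)·(7/10) + (7)·(1/5) = 7/10.
s2: (3)·(1/10) + (-2)·(7/10) + (7)·(1/5) = 3/10.
s3: (-4)·(1/10) + (-1)·(7/10) + (-2)·(1/5) = -3/2.
The best pure response is s1 with expected payoff 7/10.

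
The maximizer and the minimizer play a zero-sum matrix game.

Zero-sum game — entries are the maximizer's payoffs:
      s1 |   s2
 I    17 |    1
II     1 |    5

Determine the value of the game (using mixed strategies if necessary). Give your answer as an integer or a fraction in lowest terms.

21/5

Row minima are 1 and 1, so the maximizer's maximin is 1; column maxima are 17 and 5, so the minimizer's minimax is 5. These differ, so the equilibrium is in mixed strategies.
Let the maximizer play I with probability p. The minimizer is indifferent when 17p + (1−p) = p + 5(1−p), giving p = 1/5.
Let the minimizer play s1 with probability q. The maximizer is indifferent when 17q + (1−q) = q + 5(1−q), giving q = 1/5.
The value is 17·(1/5) + (1)·(4/5) = 21/5.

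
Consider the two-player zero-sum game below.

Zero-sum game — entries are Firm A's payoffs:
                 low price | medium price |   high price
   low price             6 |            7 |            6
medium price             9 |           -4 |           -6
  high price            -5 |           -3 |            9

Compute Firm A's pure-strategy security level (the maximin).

6

The worst-case payoff for each row is low price: 6, medium price: -6, high price: -5.
The best of these is 6.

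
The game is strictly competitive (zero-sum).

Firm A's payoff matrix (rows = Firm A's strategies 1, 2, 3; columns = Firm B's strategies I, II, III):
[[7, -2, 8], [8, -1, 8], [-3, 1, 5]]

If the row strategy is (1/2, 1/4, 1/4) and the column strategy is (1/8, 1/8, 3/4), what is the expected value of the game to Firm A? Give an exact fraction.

189/32

Against (1/8, 1/8, 3/4), each row's expected payoff is 1: 53/8; 2: 55/8; 3: 7/2.
Taking the (1/2, 1/4, 1/4)-weighted average: (1/2)·(53/8) + (1/4)·(55/8) + (1/4)·(7/2) = 189/32.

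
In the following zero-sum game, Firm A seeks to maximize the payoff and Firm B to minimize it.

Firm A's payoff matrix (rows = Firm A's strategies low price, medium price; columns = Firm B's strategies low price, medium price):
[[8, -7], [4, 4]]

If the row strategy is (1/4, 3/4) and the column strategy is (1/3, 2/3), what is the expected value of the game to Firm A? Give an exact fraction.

5/2

Against (1/3, 2/3), each row's expected payoff is low price: -2; medium price: 4.
Taking the (1/4, 3/4)-weighted average: (1/4)·(-2) + (3/4)·(4) = 5/2.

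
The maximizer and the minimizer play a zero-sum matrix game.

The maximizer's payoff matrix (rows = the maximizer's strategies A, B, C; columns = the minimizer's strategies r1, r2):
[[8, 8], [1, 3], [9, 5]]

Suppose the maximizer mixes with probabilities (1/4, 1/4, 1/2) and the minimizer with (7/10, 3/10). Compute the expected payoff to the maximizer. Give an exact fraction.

Against (7/10, 3/10), each row's expected payoff is A: 8; B: 8/5; C: 39/5.
Taking the (1/4, 1/4, 1/2)-weighted average: (1/4)·(8) + (1/4)·(8/5) + (1/2)·(39/5) = 63/10.

63/10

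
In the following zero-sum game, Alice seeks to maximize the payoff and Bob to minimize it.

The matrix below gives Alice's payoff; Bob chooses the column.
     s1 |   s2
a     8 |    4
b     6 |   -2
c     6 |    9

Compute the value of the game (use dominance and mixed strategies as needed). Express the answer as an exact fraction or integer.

Row b is strictly dominated by row a, so Alice never plays it.
The remaining 2×2 game on (a, c) × (s1, s2) has no saddle point. Let Alice play a with probability p; indifference gives 8p + 6(1−p) = 4p + 9(1−p), so p = 3/7.
Similarly Bob's optimal q on s1 is 5/7, and the value is 8·(5/7) + (4)·(2/7) = 48/7.

48/7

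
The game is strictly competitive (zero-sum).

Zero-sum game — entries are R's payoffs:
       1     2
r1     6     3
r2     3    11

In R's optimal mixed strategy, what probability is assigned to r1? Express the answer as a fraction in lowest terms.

8/11

Row minima are 3 and 3, so R's maximin is 3; column maxima are 6 and 11, so C's minimax is 6. These differ, so the equilibrium is in mixed strategies.
Let R play r1 with probability p. C is indifferent when 6p + 3(1−p) = 3p + 11(1−p), giving p = 8/11.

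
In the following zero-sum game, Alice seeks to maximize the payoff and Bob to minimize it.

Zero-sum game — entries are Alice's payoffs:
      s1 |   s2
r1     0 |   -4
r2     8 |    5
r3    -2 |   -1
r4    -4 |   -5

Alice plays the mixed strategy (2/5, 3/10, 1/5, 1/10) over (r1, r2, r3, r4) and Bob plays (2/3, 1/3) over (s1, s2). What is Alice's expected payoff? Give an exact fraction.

4/5

Against (2/3, 1/3), each row's expected payoff is r1: -4/3; r2: 7; r3: -5/3; r4: -13/3.
Taking the (2/5, 3/10, 1/5, 1/10)-weighted average: (2/5)·(-4/3) + (3/10)·(7) + (1/5)·(-5/3) + (1/10)·(-13/3) = 4/5.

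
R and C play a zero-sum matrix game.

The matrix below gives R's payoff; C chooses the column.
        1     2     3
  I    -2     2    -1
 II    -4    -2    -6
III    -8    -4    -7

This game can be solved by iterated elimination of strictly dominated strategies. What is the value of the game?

-2

Column 2 is strictly dominated by 1 for C (-2<2, -4<-2, -8<-4); eliminate 2.
Row II is strictly dominated by row I (-2>-4, -1>-6); eliminate II.
Row III is strictly dominated by row I (-2>-8, -1>-7); eliminate III.
Column 3 is strictly dominated by 1 for C (-2<-1); eliminate 3.
Only (I, 1) remains, with payoff -2.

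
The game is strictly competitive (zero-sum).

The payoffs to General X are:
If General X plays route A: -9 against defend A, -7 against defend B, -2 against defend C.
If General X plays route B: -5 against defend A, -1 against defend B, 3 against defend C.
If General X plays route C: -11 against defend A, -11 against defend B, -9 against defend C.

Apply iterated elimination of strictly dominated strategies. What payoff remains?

Column defend C is strictly dominated by defend A for General Y (-9<-2, -5<3, -11<-9); eliminate defend C.
Row route C is strictly dominated by row route A (-9>-11, -7>-11); eliminate route C.
Row route A is strictly dominated by row route B (-5>-9, -1>-7); eliminate route A.
Column defend B is strictly dominated by defend A for General Y (-5<-1); eliminate defend B.
Only (route B, defend A) remains, with payoff -5.

-5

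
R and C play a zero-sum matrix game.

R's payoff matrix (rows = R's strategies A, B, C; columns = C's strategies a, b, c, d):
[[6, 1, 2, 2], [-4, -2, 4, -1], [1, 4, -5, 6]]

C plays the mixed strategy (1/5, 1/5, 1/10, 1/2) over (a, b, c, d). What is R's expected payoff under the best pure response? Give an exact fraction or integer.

A: (6)·(1/5) + (1)·(1/5) + (2)·(1/10) + (2)·(1/2) = 13/5.
B: (-4)·(1/5) + (-2)·(1/5) + (4)·(1/10) + (-1)·(1/2) = -13/10.
C: (1)·(1/5) + (4)·(1/5) + (-5)·(1/10) + (6)·(1/2) = 7/2.
The best pure response is C with expected payoff 7/2.

7/2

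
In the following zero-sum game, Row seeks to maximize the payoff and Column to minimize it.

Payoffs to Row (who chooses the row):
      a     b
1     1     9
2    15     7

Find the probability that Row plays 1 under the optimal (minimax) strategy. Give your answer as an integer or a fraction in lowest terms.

1/2

Row minima are 1 and 7, so Row's maximin is 7; column maxima are 15 and 9, so Column's minimax is 9. These differ, so the equilibrium is in mixed strategies.
Let Row play 1 with probability p. Column is indifferent when p + 15(1−p) = 9p + 7(1−p), giving p = 1/2.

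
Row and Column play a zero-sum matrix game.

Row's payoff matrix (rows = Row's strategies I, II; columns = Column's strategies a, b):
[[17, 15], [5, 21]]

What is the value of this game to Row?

Row minima are 15 and 5, so Row's maximin is 15; column maxima are 17 and 21, so Column's minimax is 17. These differ, so the equilibrium is in mixed strategies.
Let Row play I with probability p. Column is indifferent when 17p + 5(1−p) = 15p + 21(1−p), giving p = 8/9.
Let Column play a with probability q. Row is indifferent when 17q + 15(1−q) = 5q + 21(1−q), giving q = 1/3.
The value is 17·(1/3) + (15)·(2/3) = 47/3.

47/3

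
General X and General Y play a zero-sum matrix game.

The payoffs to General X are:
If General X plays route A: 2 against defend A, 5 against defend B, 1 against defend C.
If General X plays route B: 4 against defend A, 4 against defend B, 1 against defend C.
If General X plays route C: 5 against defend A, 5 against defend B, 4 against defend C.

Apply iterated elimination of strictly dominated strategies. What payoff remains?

Row route B is strictly dominated by row route C (5>4, 5>4, 4>1); eliminate route B.
Column defend A is strictly dominated by defend C for General Y (1<2, 4<5); eliminate defend A.
Column defend B is strictly dominated by defend C for General Y (1<5, 4<5); eliminate defend B.
Row route A is strictly dominated by row route C (4>1); eliminate route A.
Only (route C, defend C) remains, with payoff 4.

4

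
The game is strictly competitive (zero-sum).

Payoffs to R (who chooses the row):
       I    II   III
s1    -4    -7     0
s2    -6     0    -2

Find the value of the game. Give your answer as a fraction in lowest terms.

-14/3

Column III is strictly dominated by I for C (it gives R more in every row).
The remaining 2×2 game on (s1, s2) × (I, II) has no saddle point. Let R play s1 with probability p; indifference gives −4p − 6(1−p) = −7p, so p = 2/3.
Similarly C's optimal q on I is 7/9, and the value is -4·(7/9) + (-7)·(2/9) = -14/3.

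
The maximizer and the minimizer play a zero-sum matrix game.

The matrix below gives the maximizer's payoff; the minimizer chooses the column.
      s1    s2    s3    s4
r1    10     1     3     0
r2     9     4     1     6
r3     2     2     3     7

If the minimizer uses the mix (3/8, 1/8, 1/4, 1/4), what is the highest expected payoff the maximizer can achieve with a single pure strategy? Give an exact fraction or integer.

45/8

r1: (10)·(3/8) + (1)·(1/8) + (3)·(1/4) + (0)·(1/4) = 37/8.
r2: (9)·(3/8) + (4)·(1/8) + (1)·(1/4) + (6)·(1/4) = 45/8.
r3: (2)·(3/8) + (2)·(1/8) + (3)·(1/4) + (7)·(1/4) = 7/2.
The best pure response is r2 with expected payoff 45/8.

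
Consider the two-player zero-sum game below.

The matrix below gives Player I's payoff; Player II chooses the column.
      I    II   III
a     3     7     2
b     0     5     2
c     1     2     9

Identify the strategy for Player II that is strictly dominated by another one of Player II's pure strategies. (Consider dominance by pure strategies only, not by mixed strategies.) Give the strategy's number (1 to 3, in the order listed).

2

Player II prefers columns that give Player I less. Compare II with I: 3 < 7, 0 < 5, 1 < 2.
So I strictly dominates II for Player II; II is strictly dominated.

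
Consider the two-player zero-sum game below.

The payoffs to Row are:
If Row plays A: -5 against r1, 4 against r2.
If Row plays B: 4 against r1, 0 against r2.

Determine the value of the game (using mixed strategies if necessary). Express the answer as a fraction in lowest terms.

16/13

Row minima are -5 and 0, so Row's maximin is 0; column maxima are 4 and 4, so Column's minimax is 4. These differ, so the equilibrium is in mixed strategies.
Let Row play A with probability p. Column is indifferent when −5p + 4(1−p) = 4p, giving p = 4/13.
Let Column play r1 with probability q. Row is indifferent when −5q + 4(1−q) = 4q, giving q = 4/13.
The value is -5·(4/13) + (4)·(9/13) = 16/13.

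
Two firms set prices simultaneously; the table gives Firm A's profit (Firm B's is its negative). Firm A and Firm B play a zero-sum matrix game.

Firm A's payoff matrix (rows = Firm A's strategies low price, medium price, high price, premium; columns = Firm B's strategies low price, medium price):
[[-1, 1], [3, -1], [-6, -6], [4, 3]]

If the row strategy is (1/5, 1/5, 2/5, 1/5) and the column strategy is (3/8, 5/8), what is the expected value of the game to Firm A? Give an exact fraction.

-63/40

Against (3/8, 5/8), each row's expected payoff is low price: 1/4; medium price: 1/2; high price: -6; premium: 27/8.
Taking the (1/5, 1/5, 2/5, 1/5)-weighted average: (1/5)·(1/4) + (1/5)·(1/2) + (2/5)·(-6) + (1/5)·(27/8) = -63/40.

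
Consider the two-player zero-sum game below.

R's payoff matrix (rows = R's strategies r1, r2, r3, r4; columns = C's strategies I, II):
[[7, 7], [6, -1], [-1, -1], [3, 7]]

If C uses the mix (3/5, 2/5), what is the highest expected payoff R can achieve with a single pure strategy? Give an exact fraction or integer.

7

r1: (7)·(3/5) + (7)·(2/5) = 7.
r2: (6)·(3/5) + (-1)·(2/5) = 16/5.
r3: (-1)·(3/5) + (-1)·(2/5) = -1.
r4: (3)·(3/5) + (7)·(2/5) = 23/5.
The best pure response is r1 with expected payoff 7.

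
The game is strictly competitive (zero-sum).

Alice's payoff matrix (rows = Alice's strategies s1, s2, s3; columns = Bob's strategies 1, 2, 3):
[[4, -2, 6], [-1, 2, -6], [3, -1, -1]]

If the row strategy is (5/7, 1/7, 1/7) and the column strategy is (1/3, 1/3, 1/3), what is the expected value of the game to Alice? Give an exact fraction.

Against (1/3, 1/3, 1/3), each row's expected payoff is s1: 8/3; s2: -5/3; s3: 1/3.
Taking the (5/7, 1/7, 1/7)-weighted average: (5/7)·(8/3) + (1/7)·(-5/3) + (1/7)·(1/3) = 12/7.

12/7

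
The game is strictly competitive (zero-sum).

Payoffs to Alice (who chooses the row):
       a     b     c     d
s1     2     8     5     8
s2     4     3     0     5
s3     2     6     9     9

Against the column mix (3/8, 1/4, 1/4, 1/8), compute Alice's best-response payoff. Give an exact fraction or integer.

45/8

s1: (2)·(3/8) + (8)·(1/4) + (5)·(1/4) + (8)·(1/8) = 5.
s2: (4)·(3/8) + (3)·(1/4) + (0)·(1/4) + (5)·(1/8) = 23/8.
s3: (2)·(3/8) + (6)·(1/4) + (9)·(1/4) + (9)·(1/8) = 45/8.
The best pure response is s3 with expected payoff 45/8.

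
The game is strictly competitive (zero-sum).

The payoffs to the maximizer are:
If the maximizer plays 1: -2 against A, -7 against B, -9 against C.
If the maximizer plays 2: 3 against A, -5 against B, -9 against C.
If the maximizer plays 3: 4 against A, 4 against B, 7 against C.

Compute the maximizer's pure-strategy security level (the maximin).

The worst-case payoff for each row is 1: -9, 2: -9, 3: 4.
The best of these is 4.

4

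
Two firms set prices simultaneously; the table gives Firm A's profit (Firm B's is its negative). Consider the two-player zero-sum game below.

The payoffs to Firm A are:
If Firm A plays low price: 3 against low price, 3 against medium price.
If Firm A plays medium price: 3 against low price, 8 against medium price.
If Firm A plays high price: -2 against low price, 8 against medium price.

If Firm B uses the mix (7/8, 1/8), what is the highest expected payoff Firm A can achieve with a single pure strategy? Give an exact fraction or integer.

low price: (3)·(7/8) + (3)·(1/8) = 3.
medium price: (3)·(7/8) + (8)·(1/8) = 29/8.
high price: (-2)·(7/8) + (8)·(1/8) = -3/4.
The best pure response is medium price with expected payoff 29/8.

29/8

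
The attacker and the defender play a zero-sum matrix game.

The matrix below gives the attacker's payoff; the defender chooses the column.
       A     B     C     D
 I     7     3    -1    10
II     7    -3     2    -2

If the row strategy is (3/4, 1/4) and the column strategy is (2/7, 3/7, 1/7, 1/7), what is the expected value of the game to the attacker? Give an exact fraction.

101/28

Against (2/7, 3/7, 1/7, 1/7), each row's expected payoff is I: 32/7; II: 5/7.
Taking the (3/4, 1/4)-weighted average: (3/4)·(32/7) + (1/4)·(5/7) = 101/28.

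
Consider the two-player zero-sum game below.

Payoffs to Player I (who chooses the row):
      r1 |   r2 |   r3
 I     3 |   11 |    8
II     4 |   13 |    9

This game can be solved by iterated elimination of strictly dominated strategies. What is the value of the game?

4

Column r3 is strictly dominated by r1 for Player II (3<8, 4<9); eliminate r3.
Column r2 is strictly dominated by r1 for Player II (3<11, 4<13); eliminate r2.
Row I is strictly dominated by row II (4>3); eliminate I.
Only (II, r1) remains, with payoff 4.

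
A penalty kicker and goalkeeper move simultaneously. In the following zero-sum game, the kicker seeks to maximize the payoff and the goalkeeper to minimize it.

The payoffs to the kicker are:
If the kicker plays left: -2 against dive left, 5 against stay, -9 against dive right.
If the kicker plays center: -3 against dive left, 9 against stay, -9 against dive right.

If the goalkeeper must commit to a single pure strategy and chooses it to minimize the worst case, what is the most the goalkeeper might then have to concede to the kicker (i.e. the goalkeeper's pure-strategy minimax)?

The worst case (largest entry) in each column is dive left: -2, stay: 9, dive right: -9.
The best (smallest) of these is -9.

-9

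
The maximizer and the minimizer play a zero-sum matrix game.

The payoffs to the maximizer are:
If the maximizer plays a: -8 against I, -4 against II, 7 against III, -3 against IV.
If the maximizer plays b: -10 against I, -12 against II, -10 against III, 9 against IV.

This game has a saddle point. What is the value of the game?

Row minima: -8, -12 → the maximizer's maximin is -8.
Column maxima: -8, -4, 7, 9 → the minimizer's minimax is -8.
They coincide at (a, I), so the value is -8.

-8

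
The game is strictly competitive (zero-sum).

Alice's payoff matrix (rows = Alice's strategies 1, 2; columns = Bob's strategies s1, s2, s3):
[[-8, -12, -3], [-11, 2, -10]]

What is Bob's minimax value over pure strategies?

-8

The worst case (largest entry) in each column is s1: -8, s2: 2, s3: -3.
The best (smallest) of these is -8.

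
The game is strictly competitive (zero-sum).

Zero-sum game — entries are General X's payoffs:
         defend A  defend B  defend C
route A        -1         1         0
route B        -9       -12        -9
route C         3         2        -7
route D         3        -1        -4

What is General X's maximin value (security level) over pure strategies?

The worst-case payoff for each row is route A: -1, route B: -12, route C: -7, route D: -4.
The best of these is -1.

-1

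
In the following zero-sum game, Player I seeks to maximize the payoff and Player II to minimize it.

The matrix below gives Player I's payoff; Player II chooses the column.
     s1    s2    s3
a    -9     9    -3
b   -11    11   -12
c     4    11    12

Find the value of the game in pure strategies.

4

Row minima: -9, -12, 4 → Player I's maximin is 4.
Column maxima: 4, 11, 12 → Player II's minimax is 4.
They coincide at (c, s1), so the value is 4.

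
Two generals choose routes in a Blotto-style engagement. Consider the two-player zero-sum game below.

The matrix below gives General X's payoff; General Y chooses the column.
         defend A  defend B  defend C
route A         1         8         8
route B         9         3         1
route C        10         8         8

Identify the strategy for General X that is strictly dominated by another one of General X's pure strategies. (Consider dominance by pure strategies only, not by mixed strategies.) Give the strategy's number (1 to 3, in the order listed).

2

Compare route B with route C: 10 > 9, 8 > 3, 8 > 1.
So route C strictly dominates route B for General X; route B is strictly dominated.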